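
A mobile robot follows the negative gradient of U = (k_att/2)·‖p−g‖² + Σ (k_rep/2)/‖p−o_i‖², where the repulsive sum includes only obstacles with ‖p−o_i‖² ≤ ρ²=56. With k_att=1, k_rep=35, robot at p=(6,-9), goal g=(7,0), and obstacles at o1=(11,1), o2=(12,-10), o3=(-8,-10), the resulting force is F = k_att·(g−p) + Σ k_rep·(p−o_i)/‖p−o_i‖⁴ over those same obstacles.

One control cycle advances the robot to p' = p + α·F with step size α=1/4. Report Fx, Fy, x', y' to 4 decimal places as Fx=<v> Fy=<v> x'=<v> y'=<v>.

F_att = 1·(g−p) = 1·(1,9) = (1.0000,9.0000)
o1: d²=125 > ρ²=56 → inactive
o2: d²=37 ≤ ρ²=56; F_rep = 35·(-6,1)/37² = (-0.1534,0.0256)
o3: d²=197 > ρ²=56 → inactive
F = F_att + ΣF_rep = (0.8466,9.0256)
p' = p + 1/4·F = (6.2117,-6.7436)

Fx=0.8466 Fy=9.0256 x'=6.2117 y'=-6.7436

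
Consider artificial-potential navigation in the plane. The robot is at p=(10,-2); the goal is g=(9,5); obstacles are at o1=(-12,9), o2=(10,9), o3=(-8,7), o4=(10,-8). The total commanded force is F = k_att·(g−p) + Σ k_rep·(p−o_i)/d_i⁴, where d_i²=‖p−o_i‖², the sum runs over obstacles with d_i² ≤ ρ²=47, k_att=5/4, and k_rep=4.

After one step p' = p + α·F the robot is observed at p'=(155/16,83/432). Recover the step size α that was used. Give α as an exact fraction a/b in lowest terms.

F_att = 5/4·(g−p) = 5/4·(-1,7) = (-1.2500,8.7500)
o1: d²=605 > ρ²=47 → inactive
o2: d²=121 > ρ²=47 → inactive
o3: d²=405 > ρ²=47 → inactive
o4: d²=36 ≤ ρ²=47; F_rep = 4·(0,6)/36² = (0.0000,0.0185)
F = F_att + ΣF_rep = (-1.2500,8.7685)
Δp = p'−p = (-0.3125,2.1921); α = Δx/Fx = (-5/16) / (-5/4) = 1/4
check: Δy/Fy = (947/432) / (947/108) = 1/4 ✓

α = 1/4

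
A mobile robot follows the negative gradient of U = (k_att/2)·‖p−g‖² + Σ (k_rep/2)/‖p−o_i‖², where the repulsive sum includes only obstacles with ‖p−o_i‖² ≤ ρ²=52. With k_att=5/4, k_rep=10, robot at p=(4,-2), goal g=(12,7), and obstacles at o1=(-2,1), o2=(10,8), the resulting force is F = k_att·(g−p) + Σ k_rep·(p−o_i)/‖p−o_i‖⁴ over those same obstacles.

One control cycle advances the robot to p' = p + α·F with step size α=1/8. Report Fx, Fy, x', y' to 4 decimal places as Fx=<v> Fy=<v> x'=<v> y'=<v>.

F_att = 5/4·(g−p) = 5/4·(8,9) = (10.0000,11.2500)
o1: d²=45 ≤ ρ²=52; F_rep = 10·(6,-3)/45² = (0.0296,-0.0148)
o2: d²=136 > ρ²=52 → inactive
F = F_att + ΣF_rep = (10.0296,11.2352)
p' = p + 1/8·F = (5.2537,-0.5956)

Fx=10.0296 Fy=11.2352 x'=5.2537 y'=-0.5956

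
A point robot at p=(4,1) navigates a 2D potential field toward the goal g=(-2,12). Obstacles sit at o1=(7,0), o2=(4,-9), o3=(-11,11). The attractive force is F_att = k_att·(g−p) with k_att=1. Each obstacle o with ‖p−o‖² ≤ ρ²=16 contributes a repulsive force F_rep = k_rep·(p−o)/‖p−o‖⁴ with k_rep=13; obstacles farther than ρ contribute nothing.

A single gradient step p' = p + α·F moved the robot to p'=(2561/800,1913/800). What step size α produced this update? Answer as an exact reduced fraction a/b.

α = 1/8

F_att = 1·(g−p) = 1·(-6,11) = (-6.0000,11.0000)
o1: d²=10 ≤ ρ²=16; F_rep = 13·(-3,1)/10² = (-0.3900,0.1300)
o2: d²=100 > ρ²=16 → inactive
o3: d²=325 > ρ²=16 → inactive
F = F_att + ΣF_rep = (-6.3900,11.1300)
Δp = p'−p = (-0.7987,1.3913); α = Δx/Fx = (-639/800) / (-639/100) = 1/8
check: Δy/Fy = (1113/800) / (1113/100) = 1/8 ✓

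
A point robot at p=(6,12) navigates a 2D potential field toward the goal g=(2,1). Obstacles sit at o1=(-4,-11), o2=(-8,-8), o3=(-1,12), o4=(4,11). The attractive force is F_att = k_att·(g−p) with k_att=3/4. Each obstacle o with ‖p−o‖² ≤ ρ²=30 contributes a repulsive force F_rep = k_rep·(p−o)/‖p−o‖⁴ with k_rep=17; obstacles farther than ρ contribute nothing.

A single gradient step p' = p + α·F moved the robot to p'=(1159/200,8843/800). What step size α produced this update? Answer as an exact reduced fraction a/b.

α = 1/8

F_att = 3/4·(g−p) = 3/4·(-4,-11) = (-3.0000,-8.2500)
o1: d²=629 > ρ²=30 → inactive
o2: d²=596 > ρ²=30 → inactive
o3: d²=49 > ρ²=30 → inactive
o4: d²=5 ≤ ρ²=30; F_rep = 17·(2,1)/5² = (1.3600,0.6800)
F = F_att + ΣF_rep = (-1.6400,-7.5700)
Δp = p'−p = (-0.2050,-0.9463); α = Δx/Fx = (-41/200) / (-41/25) = 1/8
check: Δy/Fy = (-757/800) / (-757/100) = 1/8 ✓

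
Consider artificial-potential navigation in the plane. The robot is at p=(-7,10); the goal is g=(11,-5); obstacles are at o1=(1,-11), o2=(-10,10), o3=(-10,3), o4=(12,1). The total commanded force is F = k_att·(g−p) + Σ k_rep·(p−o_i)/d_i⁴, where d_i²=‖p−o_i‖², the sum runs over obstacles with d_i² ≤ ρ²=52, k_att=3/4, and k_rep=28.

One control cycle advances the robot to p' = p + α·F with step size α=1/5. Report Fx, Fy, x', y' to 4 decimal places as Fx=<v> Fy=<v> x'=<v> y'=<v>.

Fx=14.5370 Fy=-11.2500 x'=-4.0926 y'=7.7500

F_att = 3/4·(g−p) = 3/4·(18,-15) = (13.5000,-11.2500)
o1: d²=505 > ρ²=52 → inactive
o2: d²=9 ≤ ρ²=52; F_rep = 28·(3,0)/9² = (1.0370,0.0000)
o3: d²=58 > ρ²=52 → inactive
o4: d²=442 > ρ²=52 → inactive
F = F_att + ΣF_rep = (14.5370,-11.2500)
p' = p + 1/5·F = (-4.0926,7.7500)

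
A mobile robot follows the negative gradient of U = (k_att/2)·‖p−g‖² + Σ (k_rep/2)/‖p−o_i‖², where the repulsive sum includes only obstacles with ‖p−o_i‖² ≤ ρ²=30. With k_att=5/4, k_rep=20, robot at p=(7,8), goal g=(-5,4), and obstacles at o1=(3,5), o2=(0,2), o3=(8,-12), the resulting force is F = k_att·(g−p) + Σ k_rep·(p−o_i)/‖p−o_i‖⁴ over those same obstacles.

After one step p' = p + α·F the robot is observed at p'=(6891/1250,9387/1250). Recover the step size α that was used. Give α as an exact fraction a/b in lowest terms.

α = 1/10

F_att = 5/4·(g−p) = 5/4·(-12,-4) = (-15.0000,-5.0000)
o1: d²=25 ≤ ρ²=30; F_rep = 20·(4,3)/25² = (0.1280,0.0960)
o2: d²=85 > ρ²=30 → inactive
o3: d²=401 > ρ²=30 → inactive
F = F_att + ΣF_rep = (-14.8720,-4.9040)
Δp = p'−p = (-1.4872,-0.4904); α = Δx/Fx = (-1859/1250) / (-1859/125) = 1/10
check: Δy/Fy = (-613/1250) / (-613/125) = 1/10 ✓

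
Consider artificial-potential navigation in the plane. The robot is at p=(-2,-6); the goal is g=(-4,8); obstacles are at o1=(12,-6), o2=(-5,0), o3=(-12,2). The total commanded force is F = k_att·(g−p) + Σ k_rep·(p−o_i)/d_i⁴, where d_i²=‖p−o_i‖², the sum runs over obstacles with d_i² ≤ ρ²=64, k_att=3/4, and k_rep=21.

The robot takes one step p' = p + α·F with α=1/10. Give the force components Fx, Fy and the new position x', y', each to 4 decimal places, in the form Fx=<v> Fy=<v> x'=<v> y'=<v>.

Fx=-1.4689 Fy=10.4378 x'=-2.1469 y'=-4.9562

F_att = 3/4·(g−p) = 3/4·(-2,14) = (-1.5000,10.5000)
o1: d²=196 > ρ²=64 → inactive
o2: d²=45 ≤ ρ²=64; F_rep = 21·(3,-6)/45² = (0.0311,-0.0622)
o3: d²=164 > ρ²=64 → inactive
F = F_att + ΣF_rep = (-1.4689,10.4378)
p' = p + 1/10·F = (-2.1469,-4.9562)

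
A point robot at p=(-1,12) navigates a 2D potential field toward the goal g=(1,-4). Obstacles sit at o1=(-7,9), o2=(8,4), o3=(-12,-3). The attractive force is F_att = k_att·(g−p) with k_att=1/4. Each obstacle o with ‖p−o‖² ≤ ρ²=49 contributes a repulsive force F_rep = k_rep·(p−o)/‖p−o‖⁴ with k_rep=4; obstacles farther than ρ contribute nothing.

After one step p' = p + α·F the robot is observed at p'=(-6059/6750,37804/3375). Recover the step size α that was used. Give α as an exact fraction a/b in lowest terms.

F_att = 1/4·(g−p) = 1/4·(2,-16) = (0.5000,-4.0000)
o1: d²=45 ≤ ρ²=49; F_rep = 4·(6,3)/45² = (0.0119,0.0059)
o2: d²=145 > ρ²=49 → inactive
o3: d²=346 > ρ²=49 → inactive
F = F_att + ΣF_rep = (0.5119,-3.9941)
Δp = p'−p = (0.1024,-0.7988); α = Δx/Fx = (691/6750) / (691/1350) = 1/5
check: Δy/Fy = (-2696/3375) / (-2696/675) = 1/5 ✓

α = 1/5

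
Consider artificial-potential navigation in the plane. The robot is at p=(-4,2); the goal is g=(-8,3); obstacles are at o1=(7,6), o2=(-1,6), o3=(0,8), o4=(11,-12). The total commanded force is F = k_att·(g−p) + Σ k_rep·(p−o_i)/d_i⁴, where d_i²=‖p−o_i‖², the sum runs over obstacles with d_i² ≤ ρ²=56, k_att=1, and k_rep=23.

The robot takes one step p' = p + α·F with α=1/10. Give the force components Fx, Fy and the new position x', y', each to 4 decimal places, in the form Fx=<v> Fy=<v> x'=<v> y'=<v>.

F_att = 1·(g−p) = 1·(-4,1) = (-4.0000,1.0000)
o1: d²=137 > ρ²=56 → inactive
o2: d²=25 ≤ ρ²=56; F_rep = 23·(-3,-4)/25² = (-0.1104,-0.1472)
o3: d²=52 ≤ ρ²=56; F_rep = 23·(-4,-6)/52² = (-0.0340,-0.0510)
o4: d²=421 > ρ²=56 → inactive
F = F_att + ΣF_rep = (-4.1444,0.8018)
p' = p + 1/10·F = (-4.4144,2.0802)

Fx=-4.1444 Fy=0.8018 x'=-4.4144 y'=2.0802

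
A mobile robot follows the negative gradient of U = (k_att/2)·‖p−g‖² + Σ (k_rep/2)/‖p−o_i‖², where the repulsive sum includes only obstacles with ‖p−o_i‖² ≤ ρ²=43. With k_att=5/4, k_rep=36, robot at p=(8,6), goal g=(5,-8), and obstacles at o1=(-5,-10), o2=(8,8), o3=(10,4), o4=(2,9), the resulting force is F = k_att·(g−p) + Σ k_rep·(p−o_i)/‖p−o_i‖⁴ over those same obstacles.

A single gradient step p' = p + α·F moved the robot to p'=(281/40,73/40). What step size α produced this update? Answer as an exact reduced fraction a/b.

F_att = 5/4·(g−p) = 5/4·(-3,-14) = (-3.7500,-17.5000)
o1: d²=425 > ρ²=43 → inactive
o2: d²=4 ≤ ρ²=43; F_rep = 36·(0,-2)/4² = (0.0000,-4.5000)
o3: d²=8 ≤ ρ²=43; F_rep = 36·(-2,2)/8² = (-1.1250,1.1250)
o4: d²=45 > ρ²=43 → inactive
F = F_att + ΣF_rep = (-4.8750,-20.8750)
Δp = p'−p = (-0.9750,-4.1750); α = Δx/Fx = (-39/40) / (-39/8) = 1/5
check: Δy/Fy = (-167/40) / (-167/8) = 1/5 ✓

α = 1/5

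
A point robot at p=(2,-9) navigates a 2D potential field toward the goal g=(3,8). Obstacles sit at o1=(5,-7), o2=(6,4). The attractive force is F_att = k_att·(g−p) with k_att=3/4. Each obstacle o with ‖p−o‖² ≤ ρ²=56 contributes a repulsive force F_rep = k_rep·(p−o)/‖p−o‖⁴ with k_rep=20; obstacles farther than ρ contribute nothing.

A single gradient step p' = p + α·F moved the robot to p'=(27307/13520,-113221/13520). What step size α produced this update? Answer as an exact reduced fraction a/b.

F_att = 3/4·(g−p) = 3/4·(1,17) = (0.7500,12.7500)
o1: d²=13 ≤ ρ²=56; F_rep = 20·(-3,-2)/13² = (-0.3550,-0.2367)
o2: d²=185 > ρ²=56 → inactive
F = F_att + ΣF_rep = (0.3950,12.5133)
Δp = p'−p = (0.0197,0.6257); α = Δx/Fx = (267/13520) / (267/676) = 1/20
check: Δy/Fy = (8459/13520) / (8459/676) = 1/20 ✓

α = 1/20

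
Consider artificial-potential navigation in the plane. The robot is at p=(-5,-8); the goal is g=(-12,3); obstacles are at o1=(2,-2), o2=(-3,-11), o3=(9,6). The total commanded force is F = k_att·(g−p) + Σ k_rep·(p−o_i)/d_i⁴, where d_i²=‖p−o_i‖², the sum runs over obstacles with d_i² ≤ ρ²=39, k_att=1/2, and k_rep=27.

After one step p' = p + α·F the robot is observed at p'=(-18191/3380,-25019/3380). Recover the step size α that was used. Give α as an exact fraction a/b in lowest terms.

F_att = 1/2·(g−p) = 1/2·(-7,11) = (-3.5000,5.5000)
o1: d²=85 > ρ²=39 → inactive
o2: d²=13 ≤ ρ²=39; F_rep = 27·(-2,3)/13² = (-0.3195,0.4793)
o3: d²=392 > ρ²=39 → inactive
F = F_att + ΣF_rep = (-3.8195,5.9793)
Δp = p'−p = (-0.3820,0.5979); α = Δx/Fx = (-1291/3380) / (-1291/338) = 1/10
check: Δy/Fy = (2021/3380) / (2021/338) = 1/10 ✓

α = 1/10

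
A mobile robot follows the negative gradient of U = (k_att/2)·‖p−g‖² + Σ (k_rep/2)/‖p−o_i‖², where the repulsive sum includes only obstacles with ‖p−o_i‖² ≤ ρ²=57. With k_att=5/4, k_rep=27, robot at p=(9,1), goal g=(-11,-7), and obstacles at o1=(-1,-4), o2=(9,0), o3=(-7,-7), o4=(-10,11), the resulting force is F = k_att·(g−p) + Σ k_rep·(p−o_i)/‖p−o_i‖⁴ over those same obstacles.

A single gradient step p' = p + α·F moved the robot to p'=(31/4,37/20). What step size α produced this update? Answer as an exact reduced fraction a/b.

α = 1/20

F_att = 5/4·(g−p) = 5/4·(-20,-8) = (-25.0000,-10.0000)
o1: d²=125 > ρ²=57 → inactive
o2: d²=1 ≤ ρ²=57; F_rep = 27·(0,1)/1² = (0.0000,27.0000)
o3: d²=320 > ρ²=57 → inactive
o4: d²=461 > ρ²=57 → inactive
F = F_att + ΣF_rep = (-25.0000,17.0000)
Δp = p'−p = (-1.2500,0.8500); α = Δx/Fx = (-5/4) / (-25) = 1/20
check: Δy/Fy = (17/20) / (17) = 1/20 ✓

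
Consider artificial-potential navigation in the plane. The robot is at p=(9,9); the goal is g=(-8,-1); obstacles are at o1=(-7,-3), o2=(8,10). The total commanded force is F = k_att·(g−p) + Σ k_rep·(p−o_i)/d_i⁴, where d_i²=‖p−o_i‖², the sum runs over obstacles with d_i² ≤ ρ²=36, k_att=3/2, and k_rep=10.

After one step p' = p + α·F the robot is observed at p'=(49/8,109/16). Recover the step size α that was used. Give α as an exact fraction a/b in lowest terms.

α = 1/8

F_att = 3/2·(g−p) = 3/2·(-17,-10) = (-25.5000,-15.0000)
o1: d²=400 > ρ²=36 → inactive
o2: d²=2 ≤ ρ²=36; F_rep = 10·(1,-1)/2² = (2.5000,-2.5000)
F = F_att + ΣF_rep = (-23.0000,-17.5000)
Δp = p'−p = (-2.8750,-2.1875); α = Δx/Fx = (-23/8) / (-23) = 1/8
check: Δy/Fy = (-35/16) / (-35/2) = 1/8 ✓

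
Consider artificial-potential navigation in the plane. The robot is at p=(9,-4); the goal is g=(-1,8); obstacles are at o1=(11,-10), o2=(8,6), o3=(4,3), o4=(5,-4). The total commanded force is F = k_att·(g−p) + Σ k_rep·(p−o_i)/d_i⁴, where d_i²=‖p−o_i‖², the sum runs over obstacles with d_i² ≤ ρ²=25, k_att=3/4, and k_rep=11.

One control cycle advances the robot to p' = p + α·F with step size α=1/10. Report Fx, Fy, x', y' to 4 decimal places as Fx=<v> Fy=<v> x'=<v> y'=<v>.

Fx=-7.3281 Fy=9.0000 x'=8.2672 y'=-3.1000

F_att = 3/4·(g−p) = 3/4·(-10,12) = (-7.5000,9.0000)
o1: d²=40 > ρ²=25 → inactive
o2: d²=101 > ρ²=25 → inactive
o3: d²=74 > ρ²=25 → inactive
o4: d²=16 ≤ ρ²=25; F_rep = 11·(4,0)/16² = (0.1719,0.0000)
F = F_att + ΣF_rep = (-7.3281,9.0000)
p' = p + 1/10·F = (8.2672,-3.1000)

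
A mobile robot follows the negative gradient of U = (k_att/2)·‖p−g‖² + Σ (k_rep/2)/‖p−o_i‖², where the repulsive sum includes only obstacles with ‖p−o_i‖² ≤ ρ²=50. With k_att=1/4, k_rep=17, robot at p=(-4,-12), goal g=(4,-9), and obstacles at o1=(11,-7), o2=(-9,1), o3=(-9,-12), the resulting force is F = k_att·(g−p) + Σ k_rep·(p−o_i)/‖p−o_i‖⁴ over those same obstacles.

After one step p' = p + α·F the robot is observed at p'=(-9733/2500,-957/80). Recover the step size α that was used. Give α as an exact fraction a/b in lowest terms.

F_att = 1/4·(g−p) = 1/4·(8,3) = (2.0000,0.7500)
o1: d²=250 > ρ²=50 → inactive
o2: d²=194 > ρ²=50 → inactive
o3: d²=25 ≤ ρ²=50; F_rep = 17·(5,0)/25² = (0.1360,0.0000)
F = F_att + ΣF_rep = (2.1360,0.7500)
Δp = p'−p = (0.1068,0.0375); α = Δx/Fx = (267/2500) / (267/125) = 1/20
check: Δy/Fy = (3/80) / (3/4) = 1/20 ✓

α = 1/20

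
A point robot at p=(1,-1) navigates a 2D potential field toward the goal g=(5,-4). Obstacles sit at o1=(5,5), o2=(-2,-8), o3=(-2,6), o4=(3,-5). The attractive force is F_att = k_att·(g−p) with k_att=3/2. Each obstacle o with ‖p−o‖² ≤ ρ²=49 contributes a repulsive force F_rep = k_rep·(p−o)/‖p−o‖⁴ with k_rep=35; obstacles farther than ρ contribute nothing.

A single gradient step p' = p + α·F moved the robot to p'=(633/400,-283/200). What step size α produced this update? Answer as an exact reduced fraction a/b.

F_att = 3/2·(g−p) = 3/2·(4,-3) = (6.0000,-4.5000)
o1: d²=52 > ρ²=49 → inactive
o2: d²=58 > ρ²=49 → inactive
o3: d²=58 > ρ²=49 → inactive
o4: d²=20 ≤ ρ²=49; F_rep = 35·(-2,4)/20² = (-0.1750,0.3500)
F = F_att + ΣF_rep = (5.8250,-4.1500)
Δp = p'−p = (0.5825,-0.4150); α = Δx/Fx = (233/400) / (233/40) = 1/10
check: Δy/Fy = (-83/200) / (-83/20) = 1/10 ✓

α = 1/10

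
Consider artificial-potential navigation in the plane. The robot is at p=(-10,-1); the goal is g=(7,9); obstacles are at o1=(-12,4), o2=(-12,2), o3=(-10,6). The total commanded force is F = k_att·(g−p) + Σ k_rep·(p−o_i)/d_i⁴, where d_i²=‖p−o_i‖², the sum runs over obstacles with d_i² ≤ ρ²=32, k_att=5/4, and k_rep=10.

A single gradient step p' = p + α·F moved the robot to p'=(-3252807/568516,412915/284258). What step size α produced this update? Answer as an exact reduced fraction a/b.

α = 1/5

F_att = 5/4·(g−p) = 5/4·(17,10) = (21.2500,12.5000)
o1: d²=29 ≤ ρ²=32; F_rep = 10·(2,-5)/29² = (0.0238,-0.0595)
o2: d²=13 ≤ ρ²=32; F_rep = 10·(2,-3)/13² = (0.1183,-0.1775)
o3: d²=49 > ρ²=32 → inactive
F = F_att + ΣF_rep = (21.3921,12.2630)
Δp = p'−p = (4.2784,2.4526); α = Δx/Fx = (2432353/568516) / (12161765/568516) = 1/5
check: Δy/Fy = (697173/284258) / (3485865/284258) = 1/5 ✓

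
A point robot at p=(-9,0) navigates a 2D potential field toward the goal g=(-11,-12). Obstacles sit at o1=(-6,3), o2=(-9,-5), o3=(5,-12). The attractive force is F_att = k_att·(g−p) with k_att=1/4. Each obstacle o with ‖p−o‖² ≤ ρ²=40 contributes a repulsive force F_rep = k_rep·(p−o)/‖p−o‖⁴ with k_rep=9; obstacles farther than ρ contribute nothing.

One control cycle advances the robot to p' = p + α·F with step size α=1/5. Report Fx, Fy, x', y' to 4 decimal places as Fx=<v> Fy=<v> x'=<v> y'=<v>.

F_att = 1/4·(g−p) = 1/4·(-2,-12) = (-0.5000,-3.0000)
o1: d²=18 ≤ ρ²=40; F_rep = 9·(-3,-3)/18² = (-0.0833,-0.0833)
o2: d²=25 ≤ ρ²=40; F_rep = 9·(0,5)/25² = (0.0000,0.0720)
o3: d²=340 > ρ²=40 → inactive
F = F_att + ΣF_rep = (-0.5833,-3.0113)
p' = p + 1/5·F = (-9.1167,-0.6023)

Fx=-0.5833 Fy=-3.0113 x'=-9.1167 y'=-0.6023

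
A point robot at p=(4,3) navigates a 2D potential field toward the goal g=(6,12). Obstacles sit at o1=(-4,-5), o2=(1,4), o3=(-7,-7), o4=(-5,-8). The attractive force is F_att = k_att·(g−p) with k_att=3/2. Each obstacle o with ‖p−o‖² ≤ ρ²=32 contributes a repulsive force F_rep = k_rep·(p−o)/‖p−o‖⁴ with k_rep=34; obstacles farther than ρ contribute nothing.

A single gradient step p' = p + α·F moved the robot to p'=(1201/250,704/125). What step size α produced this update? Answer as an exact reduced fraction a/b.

F_att = 3/2·(g−p) = 3/2·(2,9) = (3.0000,13.5000)
o1: d²=128 > ρ²=32 → inactive
o2: d²=10 ≤ ρ²=32; F_rep = 34·(3,-1)/10² = (1.0200,-0.3400)
o3: d²=221 > ρ²=32 → inactive
o4: d²=202 > ρ²=32 → inactive
F = F_att + ΣF_rep = (4.0200,13.1600)
Δp = p'−p = (0.8040,2.6320); α = Δx/Fx = (201/250) / (201/50) = 1/5
check: Δy/Fy = (329/125) / (329/25) = 1/5 ✓

α = 1/5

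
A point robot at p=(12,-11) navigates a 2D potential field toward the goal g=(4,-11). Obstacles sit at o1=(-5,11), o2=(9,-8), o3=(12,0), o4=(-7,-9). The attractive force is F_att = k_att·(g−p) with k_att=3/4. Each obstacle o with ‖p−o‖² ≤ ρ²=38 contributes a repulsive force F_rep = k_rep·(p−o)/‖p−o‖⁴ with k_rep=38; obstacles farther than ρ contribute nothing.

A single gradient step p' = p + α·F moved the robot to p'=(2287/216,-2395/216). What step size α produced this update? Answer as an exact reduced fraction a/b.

F_att = 3/4·(g−p) = 3/4·(-8,0) = (-6.0000,0.0000)
o1: d²=773 > ρ²=38 → inactive
o2: d²=18 ≤ ρ²=38; F_rep = 38·(3,-3)/18² = (0.3519,-0.3519)
o3: d²=121 > ρ²=38 → inactive
o4: d²=365 > ρ²=38 → inactive
F = F_att + ΣF_rep = (-5.6481,-0.3519)
Δp = p'−p = (-1.4120,-0.0880); α = Δx/Fx = (-305/216) / (-305/54) = 1/4
check: Δy/Fy = (-19/216) / (-19/54) = 1/4 ✓

α = 1/4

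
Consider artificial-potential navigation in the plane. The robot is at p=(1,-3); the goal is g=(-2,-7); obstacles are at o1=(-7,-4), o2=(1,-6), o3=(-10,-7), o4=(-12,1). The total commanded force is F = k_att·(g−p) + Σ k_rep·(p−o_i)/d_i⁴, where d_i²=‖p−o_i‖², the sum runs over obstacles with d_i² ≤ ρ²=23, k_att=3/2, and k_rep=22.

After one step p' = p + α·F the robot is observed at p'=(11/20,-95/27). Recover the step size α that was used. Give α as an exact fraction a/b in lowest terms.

α = 1/10

F_att = 3/2·(g−p) = 3/2·(-3,-4) = (-4.5000,-6.0000)
o1: d²=65 > ρ²=23 → inactive
o2: d²=9 ≤ ρ²=23; F_rep = 22·(0,3)/9² = (0.0000,0.8148)
o3: d²=137 > ρ²=23 → inactive
o4: d²=185 > ρ²=23 → inactive
F = F_att + ΣF_rep = (-4.5000,-5.1852)
Δp = p'−p = (-0.4500,-0.5185); α = Δx/Fx = (-9/20) / (-9/2) = 1/10
check: Δy/Fy = (-14/27) / (-140/27) = 1/10 ✓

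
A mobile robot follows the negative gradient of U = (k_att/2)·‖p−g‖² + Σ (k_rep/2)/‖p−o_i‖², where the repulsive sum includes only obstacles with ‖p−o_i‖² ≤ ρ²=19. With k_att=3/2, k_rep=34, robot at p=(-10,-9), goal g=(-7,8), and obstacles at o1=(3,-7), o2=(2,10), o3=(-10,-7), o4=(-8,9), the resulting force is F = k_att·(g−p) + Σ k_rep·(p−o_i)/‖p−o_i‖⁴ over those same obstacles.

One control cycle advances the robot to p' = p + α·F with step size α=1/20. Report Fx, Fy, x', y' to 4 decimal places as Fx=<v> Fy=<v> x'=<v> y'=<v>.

F_att = 3/2·(g−p) = 3/2·(3,17) = (4.5000,25.5000)
o1: d²=173 > ρ²=19 → inactive
o2: d²=505 > ρ²=19 → inactive
o3: d²=4 ≤ ρ²=19; F_rep = 34·(0,-2)/4² = (0.0000,-4.2500)
o4: d²=328 > ρ²=19 → inactive
F = F_att + ΣF_rep = (4.5000,21.2500)
p' = p + 1/20·F = (-9.7750,-7.9375)

Fx=4.5000 Fy=21.2500 x'=-9.7750 y'=-7.9375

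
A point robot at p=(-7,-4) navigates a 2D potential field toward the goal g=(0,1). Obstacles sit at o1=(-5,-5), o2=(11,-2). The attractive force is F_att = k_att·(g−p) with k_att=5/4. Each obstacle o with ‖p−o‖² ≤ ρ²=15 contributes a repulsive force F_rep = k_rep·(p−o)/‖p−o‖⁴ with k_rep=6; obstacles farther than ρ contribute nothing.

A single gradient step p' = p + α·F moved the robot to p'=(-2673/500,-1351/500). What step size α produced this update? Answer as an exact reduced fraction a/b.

α = 1/5

F_att = 5/4·(g−p) = 5/4·(7,5) = (8.7500,6.2500)
o1: d²=5 ≤ ρ²=15; F_rep = 6·(-2,1)/5² = (-0.4800,0.2400)
o2: d²=328 > ρ²=15 → inactive
F = F_att + ΣF_rep = (8.2700,6.4900)
Δp = p'−p = (1.6540,1.2980); α = Δx/Fx = (827/500) / (827/100) = 1/5
check: Δy/Fy = (649/500) / (649/100) = 1/5 ✓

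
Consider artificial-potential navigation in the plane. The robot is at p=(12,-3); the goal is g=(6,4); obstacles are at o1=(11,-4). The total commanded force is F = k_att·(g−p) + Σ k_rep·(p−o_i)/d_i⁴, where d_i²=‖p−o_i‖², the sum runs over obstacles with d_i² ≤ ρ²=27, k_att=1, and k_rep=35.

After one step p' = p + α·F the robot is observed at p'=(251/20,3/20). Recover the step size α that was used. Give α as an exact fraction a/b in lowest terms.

α = 1/5

F_att = 1·(g−p) = 1·(-6,7) = (-6.0000,7.0000)
o1: d²=2 ≤ ρ²=27; F_rep = 35·(1,1)/2² = (8.7500,8.7500)
F = F_att + ΣF_rep = (2.7500,15.7500)
Δp = p'−p = (0.5500,3.1500); α = Δx/Fx = (11/20) / (11/4) = 1/5
check: Δy/Fy = (63/20) / (63/4) = 1/5 ✓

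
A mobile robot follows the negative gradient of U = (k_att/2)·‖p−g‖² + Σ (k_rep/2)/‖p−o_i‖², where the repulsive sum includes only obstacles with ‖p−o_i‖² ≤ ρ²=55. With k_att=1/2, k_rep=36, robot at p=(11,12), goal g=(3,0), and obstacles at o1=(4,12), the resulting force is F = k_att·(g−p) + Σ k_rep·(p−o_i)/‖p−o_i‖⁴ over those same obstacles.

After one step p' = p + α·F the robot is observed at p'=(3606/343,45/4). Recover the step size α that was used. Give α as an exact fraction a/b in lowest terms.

α = 1/8

F_att = 1/2·(g−p) = 1/2·(-8,-12) = (-4.0000,-6.0000)
o1: d²=49 ≤ ρ²=55; F_rep = 36·(7,0)/49² = (0.1050,0.0000)
F = F_att + ΣF_rep = (-3.8950,-6.0000)
Δp = p'−p = (-0.4869,-0.7500); α = Δx/Fx = (-167/343) / (-1336/343) = 1/8
check: Δy/Fy = (-3/4) / (-6) = 1/8 ✓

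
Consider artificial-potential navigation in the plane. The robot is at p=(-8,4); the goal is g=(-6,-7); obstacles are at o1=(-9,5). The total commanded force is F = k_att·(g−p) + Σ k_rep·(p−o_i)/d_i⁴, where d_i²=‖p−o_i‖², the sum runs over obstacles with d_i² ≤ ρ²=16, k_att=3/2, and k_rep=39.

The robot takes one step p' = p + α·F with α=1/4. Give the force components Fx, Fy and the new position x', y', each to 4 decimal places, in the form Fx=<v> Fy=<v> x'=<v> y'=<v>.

F_att = 3/2·(g−p) = 3/2·(2,-11) = (3.0000,-16.5000)
o1: d²=2 ≤ ρ²=16; F_rep = 39·(1,-1)/2² = (9.7500,-9.7500)
F = F_att + ΣF_rep = (12.7500,-26.2500)
p' = p + 1/4·F = (-4.8125,-2.5625)

Fx=12.7500 Fy=-26.2500 x'=-4.8125 y'=-2.5625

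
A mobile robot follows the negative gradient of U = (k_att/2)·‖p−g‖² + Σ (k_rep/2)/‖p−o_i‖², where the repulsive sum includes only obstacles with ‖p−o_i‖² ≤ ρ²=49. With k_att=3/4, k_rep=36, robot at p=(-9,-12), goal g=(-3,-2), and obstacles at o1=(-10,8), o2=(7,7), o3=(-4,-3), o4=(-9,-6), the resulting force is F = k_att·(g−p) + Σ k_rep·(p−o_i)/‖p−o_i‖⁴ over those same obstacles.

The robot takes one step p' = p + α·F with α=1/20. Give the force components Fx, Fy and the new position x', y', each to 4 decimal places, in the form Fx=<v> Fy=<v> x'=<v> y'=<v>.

Fx=4.5000 Fy=7.3333 x'=-8.7750 y'=-11.6333

F_att = 3/4·(g−p) = 3/4·(6,10) = (4.5000,7.5000)
o1: d²=401 > ρ²=49 → inactive
o2: d²=617 > ρ²=49 → inactive
o3: d²=106 > ρ²=49 → inactive
o4: d²=36 ≤ ρ²=49; F_rep = 36·(0,-6)/36² = (0.0000,-0.1667)
F = F_att + ΣF_rep = (4.5000,7.3333)
p' = p + 1/20·F = (-8.7750,-11.6333)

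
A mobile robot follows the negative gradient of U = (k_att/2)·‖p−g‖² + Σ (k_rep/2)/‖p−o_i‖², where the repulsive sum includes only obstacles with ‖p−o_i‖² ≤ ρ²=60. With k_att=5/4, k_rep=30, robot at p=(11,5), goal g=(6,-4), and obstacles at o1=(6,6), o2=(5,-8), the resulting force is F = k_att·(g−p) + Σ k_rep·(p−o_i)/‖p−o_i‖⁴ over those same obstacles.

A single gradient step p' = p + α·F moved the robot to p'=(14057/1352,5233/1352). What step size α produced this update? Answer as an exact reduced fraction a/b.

F_att = 5/4·(g−p) = 5/4·(-5,-9) = (-6.2500,-11.2500)
o1: d²=26 ≤ ρ²=60; F_rep = 30·(5,-1)/26² = (0.2219,-0.0444)
o2: d²=205 > ρ²=60 → inactive
F = F_att + ΣF_rep = (-6.0281,-11.2944)
Δp = p'−p = (-0.6028,-1.1294); α = Δx/Fx = (-815/1352) / (-4075/676) = 1/10
check: Δy/Fy = (-1527/1352) / (-7635/676) = 1/10 ✓

α = 1/10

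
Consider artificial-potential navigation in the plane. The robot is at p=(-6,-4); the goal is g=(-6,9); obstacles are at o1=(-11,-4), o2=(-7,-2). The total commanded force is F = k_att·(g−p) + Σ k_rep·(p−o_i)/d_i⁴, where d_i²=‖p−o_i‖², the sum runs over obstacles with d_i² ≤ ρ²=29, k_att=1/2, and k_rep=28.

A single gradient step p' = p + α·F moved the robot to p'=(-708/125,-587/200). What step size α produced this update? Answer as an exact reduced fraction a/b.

α = 1/4

F_att = 1/2·(g−p) = 1/2·(0,13) = (0.0000,6.5000)
o1: d²=25 ≤ ρ²=29; F_rep = 28·(5,0)/25² = (0.2240,0.0000)
o2: d²=5 ≤ ρ²=29; F_rep = 28·(1,-2)/5² = (1.1200,-2.2400)
F = F_att + ΣF_rep = (1.3440,4.2600)
Δp = p'−p = (0.3360,1.0650); α = Δx/Fx = (42/125) / (168/125) = 1/4
check: Δy/Fy = (213/200) / (213/50) = 1/4 ✓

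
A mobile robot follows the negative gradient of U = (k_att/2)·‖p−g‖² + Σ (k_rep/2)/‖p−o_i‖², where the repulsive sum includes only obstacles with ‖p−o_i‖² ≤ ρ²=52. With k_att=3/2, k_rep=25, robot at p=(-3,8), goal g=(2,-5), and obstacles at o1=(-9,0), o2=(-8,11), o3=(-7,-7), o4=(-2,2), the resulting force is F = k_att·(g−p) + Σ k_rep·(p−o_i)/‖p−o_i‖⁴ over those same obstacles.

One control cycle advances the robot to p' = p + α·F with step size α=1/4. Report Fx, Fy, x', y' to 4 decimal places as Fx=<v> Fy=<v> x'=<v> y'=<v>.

Fx=7.5899 Fy=-19.4553 x'=-1.1025 y'=3.1362

F_att = 3/2·(g−p) = 3/2·(5,-13) = (7.5000,-19.5000)
o1: d²=100 > ρ²=52 → inactive
o2: d²=34 ≤ ρ²=52; F_rep = 25·(5,-3)/34² = (0.1081,-0.0649)
o3: d²=241 > ρ²=52 → inactive
o4: d²=37 ≤ ρ²=52; F_rep = 25·(-1,6)/37² = (-0.0183,0.1096)
F = F_att + ΣF_rep = (7.5899,-19.4553)
p' = p + 1/4·F = (-1.1025,3.1362)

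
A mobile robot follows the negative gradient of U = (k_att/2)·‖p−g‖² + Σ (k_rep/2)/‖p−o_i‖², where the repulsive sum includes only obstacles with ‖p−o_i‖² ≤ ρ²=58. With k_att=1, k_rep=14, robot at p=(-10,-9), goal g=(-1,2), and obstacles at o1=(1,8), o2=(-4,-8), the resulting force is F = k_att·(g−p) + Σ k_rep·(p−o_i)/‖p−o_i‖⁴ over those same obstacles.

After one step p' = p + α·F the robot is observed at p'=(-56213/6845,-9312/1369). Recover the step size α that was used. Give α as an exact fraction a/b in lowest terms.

F_att = 1·(g−p) = 1·(9,11) = (9.0000,11.0000)
o1: d²=410 > ρ²=58 → inactive
o2: d²=37 ≤ ρ²=58; F_rep = 14·(-6,-1)/37² = (-0.0614,-0.0102)
F = F_att + ΣF_rep = (8.9386,10.9898)
Δp = p'−p = (1.7877,2.1980); α = Δx/Fx = (12237/6845) / (12237/1369) = 1/5
check: Δy/Fy = (3009/1369) / (15045/1369) = 1/5 ✓

α = 1/5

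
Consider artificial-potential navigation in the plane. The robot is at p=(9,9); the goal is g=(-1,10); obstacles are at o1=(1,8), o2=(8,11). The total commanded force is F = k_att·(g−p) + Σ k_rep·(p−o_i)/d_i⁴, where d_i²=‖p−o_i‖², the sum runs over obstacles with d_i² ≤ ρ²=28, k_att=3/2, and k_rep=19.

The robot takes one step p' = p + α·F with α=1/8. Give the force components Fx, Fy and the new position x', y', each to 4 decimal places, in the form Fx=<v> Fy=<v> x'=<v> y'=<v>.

Fx=-14.2400 Fy=-0.0200 x'=7.2200 y'=8.9975

F_att = 3/2·(g−p) = 3/2·(-10,1) = (-15.0000,1.5000)
o1: d²=65 > ρ²=28 → inactive
o2: d²=5 ≤ ρ²=28; F_rep = 19·(1,-2)/5² = (0.7600,-1.5200)
F = F_att + ΣF_rep = (-14.2400,-0.0200)
p' = p + 1/8·F = (7.2200,8.9975)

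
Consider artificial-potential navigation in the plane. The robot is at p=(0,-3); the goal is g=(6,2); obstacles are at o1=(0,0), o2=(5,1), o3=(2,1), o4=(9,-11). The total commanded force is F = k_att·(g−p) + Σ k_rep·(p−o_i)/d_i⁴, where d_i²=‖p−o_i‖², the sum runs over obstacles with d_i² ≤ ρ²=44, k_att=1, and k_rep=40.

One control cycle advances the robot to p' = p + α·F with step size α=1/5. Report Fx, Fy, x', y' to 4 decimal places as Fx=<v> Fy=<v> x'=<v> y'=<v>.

F_att = 1·(g−p) = 1·(6,5) = (6.0000,5.0000)
o1: d²=9 ≤ ρ²=44; F_rep = 40·(0,-3)/9² = (0.0000,-1.4815)
o2: d²=41 ≤ ρ²=44; F_rep = 40·(-5,-4)/41² = (-0.1190,-0.0952)
o3: d²=20 ≤ ρ²=44; F_rep = 40·(-2,-4)/20² = (-0.2000,-0.4000)
o4: d²=145 > ρ²=44 → inactive
F = F_att + ΣF_rep = (5.6810,3.0233)
p' = p + 1/5·F = (1.1362,-2.3953)

Fx=5.6810 Fy=3.0233 x'=1.1362 y'=-2.3953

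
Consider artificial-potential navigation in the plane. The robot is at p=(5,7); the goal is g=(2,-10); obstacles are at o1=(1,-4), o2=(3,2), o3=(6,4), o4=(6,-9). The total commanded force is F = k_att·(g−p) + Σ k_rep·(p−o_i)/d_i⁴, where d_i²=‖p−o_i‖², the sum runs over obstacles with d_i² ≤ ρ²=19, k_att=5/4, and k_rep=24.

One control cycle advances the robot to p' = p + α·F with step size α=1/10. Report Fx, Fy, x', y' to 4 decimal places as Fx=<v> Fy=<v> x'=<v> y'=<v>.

Fx=-3.9900 Fy=-20.5300 x'=4.6010 y'=4.9470

F_att = 5/4·(g−p) = 5/4·(-3,-17) = (-3.7500,-21.2500)
o1: d²=137 > ρ²=19 → inactive
o2: d²=29 > ρ²=19 → inactive
o3: d²=10 ≤ ρ²=19; F_rep = 24·(-1,3)/10² = (-0.2400,0.7200)
o4: d²=257 > ρ²=19 → inactive
F = F_att + ΣF_rep = (-3.9900,-20.5300)
p' = p + 1/10·F = (4.6010,4.9470)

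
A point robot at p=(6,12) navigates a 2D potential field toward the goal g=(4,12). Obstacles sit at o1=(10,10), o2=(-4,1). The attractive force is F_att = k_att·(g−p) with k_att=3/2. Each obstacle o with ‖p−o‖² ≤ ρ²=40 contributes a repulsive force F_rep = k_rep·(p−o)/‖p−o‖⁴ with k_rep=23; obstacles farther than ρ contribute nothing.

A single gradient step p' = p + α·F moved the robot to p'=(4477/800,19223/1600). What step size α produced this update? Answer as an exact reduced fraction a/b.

F_att = 3/2·(g−p) = 3/2·(-2,0) = (-3.0000,0.0000)
o1: d²=20 ≤ ρ²=40; F_rep = 23·(-4,2)/20² = (-0.2300,0.1150)
o2: d²=221 > ρ²=40 → inactive
F = F_att + ΣF_rep = (-3.2300,0.1150)
Δp = p'−p = (-0.4037,0.0144); α = Δx/Fx = (-323/800) / (-323/100) = 1/8
check: Δy/Fy = (23/1600) / (23/200) = 1/8 ✓

α = 1/8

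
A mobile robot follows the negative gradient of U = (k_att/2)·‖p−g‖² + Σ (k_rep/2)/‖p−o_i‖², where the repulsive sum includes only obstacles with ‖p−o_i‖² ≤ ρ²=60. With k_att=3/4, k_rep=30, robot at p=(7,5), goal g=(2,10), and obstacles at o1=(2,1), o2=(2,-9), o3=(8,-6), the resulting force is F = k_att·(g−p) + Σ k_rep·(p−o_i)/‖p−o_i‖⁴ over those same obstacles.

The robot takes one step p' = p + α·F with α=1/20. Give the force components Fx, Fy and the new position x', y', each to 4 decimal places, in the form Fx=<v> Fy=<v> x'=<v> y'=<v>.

Fx=-3.6608 Fy=3.8214 x'=6.8170 y'=5.1911

F_att = 3/4·(g−p) = 3/4·(-5,5) = (-3.7500,3.7500)
o1: d²=41 ≤ ρ²=60; F_rep = 30·(5,4)/41² = (0.0892,0.0714)
o2: d²=221 > ρ²=60 → inactive
o3: d²=122 > ρ²=60 → inactive
F = F_att + ΣF_rep = (-3.6608,3.8214)
p' = p + 1/20·F = (6.8170,5.1911)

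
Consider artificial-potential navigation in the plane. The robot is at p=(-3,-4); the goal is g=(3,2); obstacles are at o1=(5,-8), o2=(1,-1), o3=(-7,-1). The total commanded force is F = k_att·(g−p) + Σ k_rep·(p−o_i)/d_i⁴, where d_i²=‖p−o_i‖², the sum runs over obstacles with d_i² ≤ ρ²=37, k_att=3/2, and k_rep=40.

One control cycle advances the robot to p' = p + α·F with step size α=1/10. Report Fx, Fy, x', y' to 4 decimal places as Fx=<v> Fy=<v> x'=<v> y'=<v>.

Fx=9.0000 Fy=8.6160 x'=-2.1000 y'=-3.1384

F_att = 3/2·(g−p) = 3/2·(6,6) = (9.0000,9.0000)
o1: d²=80 > ρ²=37 → inactive
o2: d²=25 ≤ ρ²=37; F_rep = 40·(-4,-3)/25² = (-0.2560,-0.1920)
o3: d²=25 ≤ ρ²=37; F_rep = 40·(4,-3)/25² = (0.2560,-0.1920)
F = F_att + ΣF_rep = (9.0000,8.6160)
p' = p + 1/10·F = (-2.1000,-3.1384)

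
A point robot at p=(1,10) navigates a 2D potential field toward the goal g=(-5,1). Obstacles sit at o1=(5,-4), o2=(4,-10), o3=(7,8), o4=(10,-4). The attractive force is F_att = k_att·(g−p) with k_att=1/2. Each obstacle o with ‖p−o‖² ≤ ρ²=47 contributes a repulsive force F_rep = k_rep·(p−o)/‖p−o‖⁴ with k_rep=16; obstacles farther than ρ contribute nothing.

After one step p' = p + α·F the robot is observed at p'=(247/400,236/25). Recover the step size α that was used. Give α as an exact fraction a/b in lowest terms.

F_att = 1/2·(g−p) = 1/2·(-6,-9) = (-3.0000,-4.5000)
o1: d²=212 > ρ²=47 → inactive
o2: d²=409 > ρ²=47 → inactive
o3: d²=40 ≤ ρ²=47; F_rep = 16·(-6,2)/40² = (-0.0600,0.0200)
o4: d²=277 > ρ²=47 → inactive
F = F_att + ΣF_rep = (-3.0600,-4.4800)
Δp = p'−p = (-0.3825,-0.5600); α = Δx/Fx = (-153/400) / (-153/50) = 1/8
check: Δy/Fy = (-14/25) / (-112/25) = 1/8 ✓

α = 1/8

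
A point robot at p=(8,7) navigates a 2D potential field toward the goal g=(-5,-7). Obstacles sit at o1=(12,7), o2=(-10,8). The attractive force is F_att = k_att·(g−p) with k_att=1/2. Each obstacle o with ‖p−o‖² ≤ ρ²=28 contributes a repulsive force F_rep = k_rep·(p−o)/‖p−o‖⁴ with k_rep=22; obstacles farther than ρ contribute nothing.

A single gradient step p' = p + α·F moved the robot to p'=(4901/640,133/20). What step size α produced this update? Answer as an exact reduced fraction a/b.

α = 1/20

F_att = 1/2·(g−p) = 1/2·(-13,-14) = (-6.5000,-7.0000)
o1: d²=16 ≤ ρ²=28; F_rep = 22·(-4,0)/16² = (-0.3438,0.0000)
o2: d²=325 > ρ²=28 → inactive
F = F_att + ΣF_rep = (-6.8438,-7.0000)
Δp = p'−p = (-0.3422,-0.3500); α = Δx/Fx = (-219/640) / (-219/32) = 1/20
check: Δy/Fy = (-7/20) / (-7) = 1/20 ✓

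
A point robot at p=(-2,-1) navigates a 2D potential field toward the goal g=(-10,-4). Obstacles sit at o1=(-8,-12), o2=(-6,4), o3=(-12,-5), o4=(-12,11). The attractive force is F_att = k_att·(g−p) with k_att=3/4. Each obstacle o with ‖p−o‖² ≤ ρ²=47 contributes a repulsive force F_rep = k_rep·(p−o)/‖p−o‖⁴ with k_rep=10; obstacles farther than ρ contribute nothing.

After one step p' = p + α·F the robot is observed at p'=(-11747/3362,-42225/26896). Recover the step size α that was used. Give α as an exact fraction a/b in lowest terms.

F_att = 3/4·(g−p) = 3/4·(-8,-3) = (-6.0000,-2.2500)
o1: d²=157 > ρ²=47 → inactive
o2: d²=41 ≤ ρ²=47; F_rep = 10·(4,-5)/41² = (0.0238,-0.0297)
o3: d²=116 > ρ²=47 → inactive
o4: d²=244 > ρ²=47 → inactive
F = F_att + ΣF_rep = (-5.9762,-2.2797)
Δp = p'−p = (-1.4941,-0.5699); α = Δx/Fx = (-5023/3362) / (-10046/1681) = 1/4
check: Δy/Fy = (-15329/26896) / (-15329/6724) = 1/4 ✓

α = 1/4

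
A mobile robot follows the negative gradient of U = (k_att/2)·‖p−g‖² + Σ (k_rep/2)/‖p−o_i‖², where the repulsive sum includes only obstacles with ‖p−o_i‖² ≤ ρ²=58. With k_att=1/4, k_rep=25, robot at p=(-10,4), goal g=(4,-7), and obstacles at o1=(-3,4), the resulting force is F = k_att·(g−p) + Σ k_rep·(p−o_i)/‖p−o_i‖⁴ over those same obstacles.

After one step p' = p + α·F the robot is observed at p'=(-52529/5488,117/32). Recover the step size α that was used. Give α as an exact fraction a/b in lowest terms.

F_att = 1/4·(g−p) = 1/4·(14,-11) = (3.5000,-2.7500)
o1: d²=49 ≤ ρ²=58; F_rep = 25·(-7,0)/49² = (-0.0729,0.0000)
F = F_att + ΣF_rep = (3.4271,-2.7500)
Δp = p'−p = (0.4284,-0.3438); α = Δx/Fx = (2351/5488) / (2351/686) = 1/8
check: Δy/Fy = (-11/32) / (-11/4) = 1/8 ✓

α = 1/8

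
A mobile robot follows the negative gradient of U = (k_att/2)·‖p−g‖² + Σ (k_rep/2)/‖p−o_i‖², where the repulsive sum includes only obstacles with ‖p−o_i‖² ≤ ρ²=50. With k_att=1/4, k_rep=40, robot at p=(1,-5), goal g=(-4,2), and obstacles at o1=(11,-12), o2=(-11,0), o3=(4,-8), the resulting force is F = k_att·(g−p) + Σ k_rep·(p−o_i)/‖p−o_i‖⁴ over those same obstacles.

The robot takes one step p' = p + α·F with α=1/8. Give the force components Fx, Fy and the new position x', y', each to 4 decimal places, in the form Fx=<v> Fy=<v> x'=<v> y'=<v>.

Fx=-1.6204 Fy=2.1204 x'=0.7975 y'=-4.7350

F_att = 1/4·(g−p) = 1/4·(-5,7) = (-1.2500,1.7500)
o1: d²=149 > ρ²=50 → inactive
o2: d²=169 > ρ²=50 → inactive
o3: d²=18 ≤ ρ²=50; F_rep = 40·(-3,3)/18² = (-0.3704,0.3704)
F = F_att + ΣF_rep = (-1.6204,2.1204)
p' = p + 1/8·F = (0.7975,-4.7350)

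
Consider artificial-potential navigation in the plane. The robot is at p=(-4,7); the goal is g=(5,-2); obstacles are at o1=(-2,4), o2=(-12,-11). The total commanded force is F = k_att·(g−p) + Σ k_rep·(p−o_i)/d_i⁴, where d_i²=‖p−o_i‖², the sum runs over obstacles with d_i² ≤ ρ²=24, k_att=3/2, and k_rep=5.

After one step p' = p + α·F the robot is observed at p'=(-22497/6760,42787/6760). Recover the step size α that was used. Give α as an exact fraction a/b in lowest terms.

F_att = 3/2·(g−p) = 3/2·(9,-9) = (13.5000,-13.5000)
o1: d²=13 ≤ ρ²=24; F_rep = 5·(-2,3)/13² = (-0.0592,0.0888)
o2: d²=388 > ρ²=24 → inactive
F = F_att + ΣF_rep = (13.4408,-13.4112)
Δp = p'−p = (0.6720,-0.6706); α = Δx/Fx = (4543/6760) / (4543/338) = 1/20
check: Δy/Fy = (-4533/6760) / (-4533/338) = 1/20 ✓

α = 1/20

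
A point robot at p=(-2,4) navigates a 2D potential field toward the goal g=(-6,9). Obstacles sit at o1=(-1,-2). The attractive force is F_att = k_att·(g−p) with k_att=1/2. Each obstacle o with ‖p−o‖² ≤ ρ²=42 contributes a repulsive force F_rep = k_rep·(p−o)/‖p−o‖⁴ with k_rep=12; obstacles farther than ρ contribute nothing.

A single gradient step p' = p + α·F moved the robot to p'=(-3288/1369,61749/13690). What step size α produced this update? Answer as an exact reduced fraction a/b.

F_att = 1/2·(g−p) = 1/2·(-4,5) = (-2.0000,2.5000)
o1: d²=37 ≤ ρ²=42; F_rep = 12·(-1,6)/37² = (-0.0088,0.0526)
F = F_att + ΣF_rep = (-2.0088,2.5526)
Δp = p'−p = (-0.4018,0.5105); α = Δx/Fx = (-550/1369) / (-2750/1369) = 1/5
check: Δy/Fy = (6989/13690) / (6989/2738) = 1/5 ✓

α = 1/5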